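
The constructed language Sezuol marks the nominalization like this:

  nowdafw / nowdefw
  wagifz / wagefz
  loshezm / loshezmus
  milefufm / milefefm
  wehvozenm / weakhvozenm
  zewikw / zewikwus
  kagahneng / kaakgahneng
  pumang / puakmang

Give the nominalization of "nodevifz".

nodevefz

"nodevifz" has second-to-last letter 'f'. The stems whose second-to-last letter is 'f' (nowdafw → nowdefw, wagifz → wagefz, milefufm → milefefm) change the last vowel to 'e'.
The other patterns: stems whose second-to-last letter is 'n' insert -ak- after the first vowel; stems whose second-to-last letter is 'k' or 'z' add -us.
So nodevifz → nodevefz.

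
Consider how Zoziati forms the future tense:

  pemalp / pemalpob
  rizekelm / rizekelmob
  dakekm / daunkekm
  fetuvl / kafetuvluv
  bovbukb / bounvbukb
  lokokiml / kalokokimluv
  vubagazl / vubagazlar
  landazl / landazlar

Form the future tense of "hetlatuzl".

rizekelm and dakekm both end in -m yet inflect differently (rizekelmob, daunkekm), so the final letter is not what conditions the rule; the second-to-last letter is.
"hetlatuzl" has second-to-last letter 'z'. The stems whose second-to-last letter is 'z' (vubagazl → vubagazlar, landazl → landazlar) add -ar.
The other patterns: stems whose second-to-last letter is 'l' add -ob; stems whose second-to-last letter is 'k' insert -un- after the first vowel; stems whose second-to-last letter is 'm' or 'v' add ka- … -uv around the stem.
So hetlatuzl → hetlatuzlar.

hetlatuzlar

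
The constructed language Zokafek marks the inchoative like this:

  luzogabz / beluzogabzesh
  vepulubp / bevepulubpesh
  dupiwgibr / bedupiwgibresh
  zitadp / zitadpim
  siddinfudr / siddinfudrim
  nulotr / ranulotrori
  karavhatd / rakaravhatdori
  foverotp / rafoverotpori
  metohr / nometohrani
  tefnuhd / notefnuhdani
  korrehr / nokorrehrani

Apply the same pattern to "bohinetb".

vepulubp and zitadp both end in -p yet inflect differently (bevepulubpesh, zitadpim), so the final letter is not what conditions the rule; the second-to-last letter is.
"bohinetb" has second-to-last letter 't'. The stems whose second-to-last letter is 't' (nulotr → ranulotrori, karavhatd → rakaravhatdori, foverotp → rafoverotpori) add ra- … -ori around the stem.
The other patterns: stems whose second-to-last letter is 'b' add be- … -esh around the stem; stems whose second-to-last letter is 'd' add -im; stems whose second-to-last letter is 'h' add no- … -ani around the stem.
So bohinetb → rabohinetbori.

rabohinetbori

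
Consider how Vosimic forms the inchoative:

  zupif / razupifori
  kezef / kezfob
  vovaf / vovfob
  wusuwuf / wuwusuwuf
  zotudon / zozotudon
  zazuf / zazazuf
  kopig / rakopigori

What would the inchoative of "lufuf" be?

wusuwuf and zupif both end in -f yet inflect differently (wuwusuwuf, razupifori), so the final letter is not what conditions the rule; the last vowel is.
"lufuf" has last vowel 'u'. The stems whose last vowel is 'u' (wusuwuf → wuwusuwuf, zazuf → zazazuf) repeat the first consonant+vowel as a prefix.
The other patterns: stems whose last vowel is 'i' add ra- … -ori around the stem; stems whose last vowel is 'a' or 'e' delete the last vowel and add -ob.
So lufuf → lulufuf.

lulufuf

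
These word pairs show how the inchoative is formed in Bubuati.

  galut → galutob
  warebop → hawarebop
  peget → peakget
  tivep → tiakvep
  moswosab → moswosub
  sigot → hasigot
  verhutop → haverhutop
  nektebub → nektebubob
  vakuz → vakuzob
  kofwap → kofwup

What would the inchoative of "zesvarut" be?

nektebub and moswosab both end in -b yet inflect differently (nektebubob, moswosub), so the final letter is not what conditions the rule; the last vowel is.
"zesvarut" has last vowel 'u'. The stems whose last vowel is 'u' (galut → galutob, vakuz → vakuzob, nektebub → nektebubob) add -ob.
The other patterns: stems whose last vowel is 'a' change the last vowel to 'u'; stems whose last vowel is 'o' add the prefix ha-; stems whose last vowel is 'e' insert -ak- after the first vowel.
So zesvarut → zesvarutob.

zesvarutob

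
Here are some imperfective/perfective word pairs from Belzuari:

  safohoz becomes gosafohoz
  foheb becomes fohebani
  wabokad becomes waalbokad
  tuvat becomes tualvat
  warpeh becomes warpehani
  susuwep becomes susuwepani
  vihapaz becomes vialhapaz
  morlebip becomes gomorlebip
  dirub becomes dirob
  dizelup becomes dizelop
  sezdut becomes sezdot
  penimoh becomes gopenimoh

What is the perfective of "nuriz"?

"nuriz" has last vowel 'i'. The one such stem in the data (morlebip → gomorlebip) adds the prefix go-, so the same rule applies.
The other patterns: stems whose last vowel is 'e' add -ani; stems whose last vowel is 'u' change the last vowel to 'o'; stems whose last vowel is 'a' insert -al- after the first vowel.
So nuriz → gonuriz.

gonuriz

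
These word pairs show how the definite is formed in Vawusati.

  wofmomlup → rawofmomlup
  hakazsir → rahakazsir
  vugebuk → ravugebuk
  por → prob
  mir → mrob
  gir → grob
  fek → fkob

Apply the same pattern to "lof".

lfob

hakazsir and por both end in -r yet inflect differently (rahakazsir, prob), so the final letter is not what conditions the rule; the number of vowels is.
"lof" has 1 vowel. The stems with 1 vowel (por → prob, mir → mrob, gir → grob) delete the last vowel and add -ob.
The other pattern: stems with 3 vowels add the prefix ra-.
So lof → lfob.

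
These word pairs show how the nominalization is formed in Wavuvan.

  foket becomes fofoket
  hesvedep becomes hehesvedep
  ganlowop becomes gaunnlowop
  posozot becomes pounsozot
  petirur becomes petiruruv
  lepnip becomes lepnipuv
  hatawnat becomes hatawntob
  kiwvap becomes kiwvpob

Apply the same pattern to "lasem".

hesvedep and ganlowop both end in -p yet inflect differently (hehesvedep, gaunnlowop), so the final letter is not what conditions the rule; the last vowel is.
"lasem" has last vowel 'e'. The stems whose last vowel is 'e' (foket → fofoket, hesvedep → hehesvedep) repeat the first consonant+vowel as a prefix.
So lasem → lalasem.

lalasem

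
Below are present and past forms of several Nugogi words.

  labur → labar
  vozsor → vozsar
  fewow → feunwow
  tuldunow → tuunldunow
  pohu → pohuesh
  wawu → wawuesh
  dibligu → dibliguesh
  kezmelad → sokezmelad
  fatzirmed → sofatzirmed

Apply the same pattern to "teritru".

"teritru" ends in -u. The stems ending in -u (pohu → pohuesh, wawu → wawuesh, dibligu → dibliguesh) add -esh.
The other patterns: stems ending in -r change the last vowel to 'a'; stems ending in -w insert -un- after the first vowel; stems ending in -d add the prefix so-.
So teritru → teritruesh.

teritruesh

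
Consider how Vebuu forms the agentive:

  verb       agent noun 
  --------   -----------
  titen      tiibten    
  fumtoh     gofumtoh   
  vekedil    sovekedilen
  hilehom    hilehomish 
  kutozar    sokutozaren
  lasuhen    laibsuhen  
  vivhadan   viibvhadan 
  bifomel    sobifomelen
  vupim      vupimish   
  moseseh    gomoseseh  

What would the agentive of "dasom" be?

dasomish

lasuhen and moseseh both have last vowel 'e' yet inflect differently (laibsuhen, gomoseseh), so the last vowel is not what conditions the rule; the final letter is.
"dasom" ends in -m. The stems ending in -m (vupim → vupimish, hilehom → hilehomish) add -ish.
The other patterns: stems ending in -n insert -ib- after the first vowel; stems ending in -h add the prefix go-; stems ending in -l or -r add so- … -en around the stem.
So dasom → dasomish.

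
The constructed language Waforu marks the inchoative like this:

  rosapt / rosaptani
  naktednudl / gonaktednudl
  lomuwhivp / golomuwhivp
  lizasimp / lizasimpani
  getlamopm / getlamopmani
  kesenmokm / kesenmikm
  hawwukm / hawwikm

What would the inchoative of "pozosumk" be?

lomuwhivp and lizasimp both end in -p yet inflect differently (golomuwhivp, lizasimpani), so the final letter is not what conditions the rule; the second-to-last letter is.
"pozosumk" has second-to-last letter 'm'. The one such stem in the data (lizasimp → lizasimpani) adds -ani, so the same rule applies.
The other patterns: stems whose second-to-last letter is 'd' or 'v' add the prefix go-; stems whose second-to-last letter is 'k' change the last vowel to 'i'.
So pozosumk → pozosumkani.

pozosumkani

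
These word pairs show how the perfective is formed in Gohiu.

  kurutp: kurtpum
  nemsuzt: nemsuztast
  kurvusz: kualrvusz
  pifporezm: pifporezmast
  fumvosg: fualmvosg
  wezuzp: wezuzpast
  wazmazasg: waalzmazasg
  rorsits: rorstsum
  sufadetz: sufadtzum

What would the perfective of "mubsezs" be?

kurvusz and sufadetz both end in -z yet inflect differently (kualrvusz, sufadtzum), so the final letter is not what conditions the rule; the second-to-last letter is.
"mubsezs" has second-to-last letter 'z'. The stems whose second-to-last letter is 'z' (nemsuzt → nemsuztast, pifporezm → pifporezmast, wezuzp → wezuzpast) add -ast.
So mubsezs → mubsezsast.

mubsezsast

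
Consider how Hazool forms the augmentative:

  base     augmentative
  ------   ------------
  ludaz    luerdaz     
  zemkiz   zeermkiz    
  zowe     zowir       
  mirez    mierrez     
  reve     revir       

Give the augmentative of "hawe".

reve and mirez both have last vowel 'e' yet inflect differently (revir, mierrez), so the last vowel is not what conditions the rule; the final letter is.
"hawe" ends in -e. The stems ending in -e (reve → revir, zowe → zowir) drop the final letter and add -ir.
So hawe → hawir.

hawir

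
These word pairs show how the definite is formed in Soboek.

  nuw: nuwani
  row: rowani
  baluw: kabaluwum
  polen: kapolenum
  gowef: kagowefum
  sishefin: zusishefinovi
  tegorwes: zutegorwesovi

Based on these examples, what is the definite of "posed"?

nuw and baluw both end in -w yet inflect differently (nuwani, kabaluwum), so the final letter is not what conditions the rule; the number of vowels is.
"posed" has 2 vowels. The stems with 2 vowels (baluw → kabaluwum, polen → kapolenum, gowef → kagowefum) add ka- … -um around the stem.
So posed → kaposedum.

kaposedum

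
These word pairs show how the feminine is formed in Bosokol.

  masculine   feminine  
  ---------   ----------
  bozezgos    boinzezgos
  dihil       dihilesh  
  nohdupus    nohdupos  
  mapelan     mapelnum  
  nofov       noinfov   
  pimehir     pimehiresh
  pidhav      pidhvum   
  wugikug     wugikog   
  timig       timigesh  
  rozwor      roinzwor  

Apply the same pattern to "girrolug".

timig and wugikug both end in -g yet inflect differently (timigesh, wugikog), so the final letter is not what conditions the rule; the last vowel is.
"girrolug" has last vowel 'u'. The stems whose last vowel is 'u' (nohdupus → nohdupos, wugikug → wugikog) change the last vowel to 'o'.
So girrolug → girrolog.

girrolog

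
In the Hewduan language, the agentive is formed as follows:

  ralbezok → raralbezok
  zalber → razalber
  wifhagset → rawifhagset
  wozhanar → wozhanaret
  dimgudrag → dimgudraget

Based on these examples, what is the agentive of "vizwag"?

zalber and wozhanar both end in -r yet inflect differently (razalber, wozhanaret), so the final letter is not what conditions the rule; the last vowel is.
"vizwag" has last vowel 'a'. The stems whose last vowel is 'a' (wozhanar → wozhanaret, dimgudrag → dimgudraget) add -et.
The other pattern: stems whose last vowel is 'e' or 'o' add the prefix ra-.
So vizwag → vizwaget.

vizwaget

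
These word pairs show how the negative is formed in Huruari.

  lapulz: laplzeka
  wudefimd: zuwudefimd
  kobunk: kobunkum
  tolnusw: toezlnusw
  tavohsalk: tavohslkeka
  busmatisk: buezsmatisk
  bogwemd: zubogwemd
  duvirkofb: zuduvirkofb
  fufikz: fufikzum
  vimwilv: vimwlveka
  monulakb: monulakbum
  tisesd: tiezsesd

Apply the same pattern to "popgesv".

wudefimd and tisesd both end in -d yet inflect differently (zuwudefimd, tiezsesd), so the final letter is not what conditions the rule; the second-to-last letter is.
"popgesv" has second-to-last letter 's'. The stems whose second-to-last letter is 's' (tisesd → tiezsesd, busmatisk → buezsmatisk, tolnusw → toezlnusw) insert -ez- after the first vowel.
The other patterns: stems whose second-to-last letter is 'f' or 'm' add the prefix zu-; stems whose second-to-last letter is 'l' delete the last vowel and add -eka; stems whose second-to-last letter is 'k' or 'n' add -um.
So popgesv → poezpgesv.

poezpgesv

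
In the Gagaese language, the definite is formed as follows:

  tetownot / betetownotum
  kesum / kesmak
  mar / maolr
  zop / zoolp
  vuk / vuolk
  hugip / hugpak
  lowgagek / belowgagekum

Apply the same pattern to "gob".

zop and hugip both end in -p yet inflect differently (zoolp, hugpak), so the final letter is not what conditions the rule; the number of vowels is.
"gob" has 1 vowel. The stems with 1 vowel (vuk → vuolk, zop → zoolp, mar → maolr) insert -ol- after the first vowel.
The other patterns: stems with 2 vowels delete the last vowel and add -ak; stems with 3 vowels add be- … -um around the stem.
So gob → goolb.

goolb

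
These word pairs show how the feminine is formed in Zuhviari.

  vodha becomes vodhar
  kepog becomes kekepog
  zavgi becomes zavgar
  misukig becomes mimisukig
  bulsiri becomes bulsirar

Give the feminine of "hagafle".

"hagafle" ends in a vowel. The stems ending in a vowel (zavgi → zavgar, bulsiri → bulsirar, vodha → vodhar) drop the final letter and add -ar.
So hagafle → hagaflar.

hagaflar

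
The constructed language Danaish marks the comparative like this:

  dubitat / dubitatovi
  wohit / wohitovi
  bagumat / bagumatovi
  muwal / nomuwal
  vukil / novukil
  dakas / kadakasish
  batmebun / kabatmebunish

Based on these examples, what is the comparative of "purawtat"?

purawtatovi

dubitat and muwal both have last vowel 'a' yet inflect differently (dubitatovi, nomuwal), so the last vowel is not what conditions the rule; the final letter is.
"purawtat" ends in -t. The stems ending in -t (dubitat → dubitatovi, wohit → wohitovi, bagumat → bagumatovi) add -ovi.
So purawtat → purawtatovi.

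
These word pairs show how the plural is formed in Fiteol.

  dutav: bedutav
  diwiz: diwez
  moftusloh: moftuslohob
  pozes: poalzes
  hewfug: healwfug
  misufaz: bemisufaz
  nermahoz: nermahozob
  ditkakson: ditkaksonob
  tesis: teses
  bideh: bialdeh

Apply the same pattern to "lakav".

nermahoz and misufaz both end in -z yet inflect differently (nermahozob, bemisufaz), so the final letter is not what conditions the rule; the last vowel is.
"lakav" has last vowel 'a'. The stems whose last vowel is 'a' (misufaz → bemisufaz, dutav → bedutav) add the prefix be-.
So lakav → belakav.

belakav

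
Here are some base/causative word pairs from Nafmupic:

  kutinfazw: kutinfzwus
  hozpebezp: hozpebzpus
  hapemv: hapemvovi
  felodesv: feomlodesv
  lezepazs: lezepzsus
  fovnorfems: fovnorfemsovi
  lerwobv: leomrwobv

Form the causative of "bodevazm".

bodevzmus

lezepazs and fovnorfems both end in -s yet inflect differently (lezepzsus, fovnorfemsovi), so the final letter is not what conditions the rule; the second-to-last letter is.
"bodevazm" has second-to-last letter 'z'. The stems whose second-to-last letter is 'z' (kutinfazw → kutinfzwus, lezepazs → lezepzsus, hozpebezp → hozpebzpus) delete the last vowel and add -us.
So bodevazm → bodevzmus.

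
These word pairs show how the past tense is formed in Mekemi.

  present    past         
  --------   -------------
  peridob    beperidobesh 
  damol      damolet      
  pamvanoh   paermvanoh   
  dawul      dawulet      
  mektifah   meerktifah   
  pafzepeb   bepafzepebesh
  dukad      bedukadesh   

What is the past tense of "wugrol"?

peridob and damol both have last vowel 'o' yet inflect differently (beperidobesh, damolet), so the last vowel is not what conditions the rule; the final letter is.
"wugrol" ends in -l. The stems ending in -l (dawul → dawulet, damol → damolet) add -et.
So wugrol → wugrolet.

wugrolet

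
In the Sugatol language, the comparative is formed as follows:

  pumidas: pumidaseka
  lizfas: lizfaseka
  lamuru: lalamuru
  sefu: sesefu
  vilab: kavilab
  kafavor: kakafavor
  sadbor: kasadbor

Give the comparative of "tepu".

pumidas and vilab both have last vowel 'a' yet inflect differently (pumidaseka, kavilab), so the last vowel is not what conditions the rule; the final letter is.
"tepu" ends in -u. The stems ending in -u (lamuru → lalamuru, sefu → sesefu) repeat the first consonant+vowel as a prefix.
The other patterns: stems ending in -s add -eka; stems ending in -b or -r add the prefix ka-.
So tepu → tetepu.

tetepu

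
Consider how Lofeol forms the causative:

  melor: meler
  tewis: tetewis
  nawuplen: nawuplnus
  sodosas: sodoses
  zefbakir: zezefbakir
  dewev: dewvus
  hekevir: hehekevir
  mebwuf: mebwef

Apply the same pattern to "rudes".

rudsus

hekevir and melor both end in -r yet inflect differently (hehekevir, meler), so the final letter is not what conditions the rule; the last vowel is.
"rudes" has last vowel 'e'. The stems whose last vowel is 'e' (dewev → dewvus, nawuplen → nawuplnus) delete the last vowel and add -us.
The other patterns: stems whose last vowel is 'i' repeat the first consonant+vowel as a prefix; stems whose last vowel is 'a', 'o' or 'u' change the last vowel to 'e'.
So rudes → rudsus.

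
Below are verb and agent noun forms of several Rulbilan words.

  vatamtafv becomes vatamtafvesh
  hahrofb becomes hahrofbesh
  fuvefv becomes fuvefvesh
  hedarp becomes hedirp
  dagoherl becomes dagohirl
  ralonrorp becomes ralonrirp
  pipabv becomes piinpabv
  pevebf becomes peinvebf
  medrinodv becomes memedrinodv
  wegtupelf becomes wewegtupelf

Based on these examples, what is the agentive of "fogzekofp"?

fogzekofpesh

vatamtafv and pipabv both end in -v yet inflect differently (vatamtafvesh, piinpabv), so the final letter is not what conditions the rule; the second-to-last letter is.
"fogzekofp" has second-to-last letter 'f'. The stems whose second-to-last letter is 'f' (vatamtafv → vatamtafvesh, hahrofb → hahrofbesh, fuvefv → fuvefvesh) add -esh.
The other patterns: stems whose second-to-last letter is 'r' change the last vowel to 'i'; stems whose second-to-last letter is 'b' insert -in- after the first vowel; stems whose second-to-last letter is 'd' or 'l' repeat the first consonant+vowel as a prefix.
So fogzekofp → fogzekofpesh.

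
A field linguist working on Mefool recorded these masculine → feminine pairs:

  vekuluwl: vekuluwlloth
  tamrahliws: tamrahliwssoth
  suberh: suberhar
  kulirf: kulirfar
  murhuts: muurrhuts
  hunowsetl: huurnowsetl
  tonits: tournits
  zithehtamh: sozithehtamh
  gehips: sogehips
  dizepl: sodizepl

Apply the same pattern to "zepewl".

tamrahliws and murhuts both end in -s yet inflect differently (tamrahliwssoth, muurrhuts), so the final letter is not what conditions the rule; the second-to-last letter is.
"zepewl" has second-to-last letter 'w'. The stems whose second-to-last letter is 'w' (vekuluwl → vekuluwlloth, tamrahliws → tamrahliwssoth) double the final consonant and add -oth.
The other patterns: stems whose second-to-last letter is 'r' add -ar; stems whose second-to-last letter is 't' insert -ur- after the first vowel; stems whose second-to-last letter is 'm' or 'p' add the prefix so-.
So zepewl → zepewlloth.

zepewlloth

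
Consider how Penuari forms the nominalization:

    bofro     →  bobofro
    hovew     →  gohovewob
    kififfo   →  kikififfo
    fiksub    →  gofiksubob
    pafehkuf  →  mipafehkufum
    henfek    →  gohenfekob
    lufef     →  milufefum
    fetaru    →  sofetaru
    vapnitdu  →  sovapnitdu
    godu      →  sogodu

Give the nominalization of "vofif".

mivofifum

godu and pafehkuf both have last vowel 'u' yet inflect differently (sogodu, mipafehkufum), so the last vowel is not what conditions the rule; the final letter is.
"vofif" ends in -f. The stems ending in -f (lufef → milufefum, pafehkuf → mipafehkufum) add mi- … -um around the stem.
So vofif → mivofifum.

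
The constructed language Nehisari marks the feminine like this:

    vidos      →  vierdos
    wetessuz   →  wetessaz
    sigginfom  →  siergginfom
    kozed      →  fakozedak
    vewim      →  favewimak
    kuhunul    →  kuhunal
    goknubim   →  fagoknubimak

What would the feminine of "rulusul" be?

vewim and sigginfom both end in -m yet inflect differently (favewimak, siergginfom), so the final letter is not what conditions the rule; the last vowel is.
"rulusul" has last vowel 'u'. The stems whose last vowel is 'u' (wetessuz → wetessaz, kuhunul → kuhunal) change the last vowel to 'a'.
The other patterns: stems whose last vowel is 'e' or 'i' add fa- … -ak around the stem; stems whose last vowel is 'o' insert -er- after the first vowel.
So rulusul → rulusal.

rulusal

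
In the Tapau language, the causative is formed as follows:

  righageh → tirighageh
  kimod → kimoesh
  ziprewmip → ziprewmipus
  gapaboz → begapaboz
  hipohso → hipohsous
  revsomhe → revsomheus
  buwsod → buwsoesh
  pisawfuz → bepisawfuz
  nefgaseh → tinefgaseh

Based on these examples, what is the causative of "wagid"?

wagiesh

"wagid" ends in -d. The stems ending in -d (buwsod → buwsoesh, kimod → kimoesh) drop the final letter and add -esh.
The other patterns: stems ending in -h add the prefix ti-; stems ending in -z add the prefix be-; stems ending in -e, -o or -p add -us.
So wagid → wagiesh.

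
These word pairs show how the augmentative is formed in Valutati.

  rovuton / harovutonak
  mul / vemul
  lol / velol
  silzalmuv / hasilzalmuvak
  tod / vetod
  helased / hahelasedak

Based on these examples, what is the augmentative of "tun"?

vetun

"tun" has 1 vowel. The stems with 1 vowel (tod → vetod, lol → velol, mul → vemul) add the prefix ve-.
The other pattern: stems with 3 vowels add ha- … -ak around the stem.
So tun → vetun.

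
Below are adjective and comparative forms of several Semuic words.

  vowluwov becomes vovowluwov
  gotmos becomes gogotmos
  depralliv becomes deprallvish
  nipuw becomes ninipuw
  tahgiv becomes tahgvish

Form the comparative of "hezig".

hezgish

tahgiv and vowluwov both end in -v yet inflect differently (tahgvish, vovowluwov), so the final letter is not what conditions the rule; the last vowel is.
"hezig" has last vowel 'i'. The stems whose last vowel is 'i' (tahgiv → tahgvish, depralliv → deprallvish) delete the last vowel and add -ish.
The other pattern: stems whose last vowel is 'o' or 'u' repeat the first consonant+vowel as a prefix.
So hezig → hezgish.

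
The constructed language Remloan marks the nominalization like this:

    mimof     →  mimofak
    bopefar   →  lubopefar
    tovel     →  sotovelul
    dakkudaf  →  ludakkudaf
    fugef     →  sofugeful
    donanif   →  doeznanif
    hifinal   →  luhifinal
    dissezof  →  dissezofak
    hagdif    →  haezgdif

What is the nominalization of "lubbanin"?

donanif and dakkudaf both end in -f yet inflect differently (doeznanif, ludakkudaf), so the final letter is not what conditions the rule; the last vowel is.
"lubbanin" has last vowel 'i'. The stems whose last vowel is 'i' (donanif → doeznanif, hagdif → haezgdif) insert -ez- after the first vowel.
So lubbanin → luezbbanin.

luezbbanin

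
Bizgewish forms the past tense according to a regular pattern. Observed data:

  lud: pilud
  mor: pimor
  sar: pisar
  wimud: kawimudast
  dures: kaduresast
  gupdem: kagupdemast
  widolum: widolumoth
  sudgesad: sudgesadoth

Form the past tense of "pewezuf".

lud and wimud both end in -d yet inflect differently (pilud, kawimudast), so the final letter is not what conditions the rule; the number of vowels is.
"pewezuf" has 3 vowels. The stems with 3 vowels (widolum → widolumoth, sudgesad → sudgesadoth) add -oth.
So pewezuf → pewezufoth.

pewezufoth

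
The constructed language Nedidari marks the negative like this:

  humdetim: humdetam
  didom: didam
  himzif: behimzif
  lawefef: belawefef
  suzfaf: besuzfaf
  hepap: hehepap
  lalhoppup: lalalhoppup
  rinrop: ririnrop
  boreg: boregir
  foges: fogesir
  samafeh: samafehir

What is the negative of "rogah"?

rogahir

"rogah" ends in -h. The one such stem in the data (samafeh → samafehir) adds -ir, so the same rule applies.
So rogah → rogahir.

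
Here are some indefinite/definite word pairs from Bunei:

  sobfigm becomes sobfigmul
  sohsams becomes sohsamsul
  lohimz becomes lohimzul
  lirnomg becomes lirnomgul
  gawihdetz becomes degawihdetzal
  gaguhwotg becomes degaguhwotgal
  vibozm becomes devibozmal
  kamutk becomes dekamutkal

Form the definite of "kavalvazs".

"kavalvazs" has second-to-last letter 'z'. The one such stem in the data (vibozm → devibozmal) adds de- … -al around the stem, so the same rule applies.
The other pattern: stems whose second-to-last letter is 'g' or 'm' add -ul.
So kavalvazs → dekavalvazsal.

dekavalvazsal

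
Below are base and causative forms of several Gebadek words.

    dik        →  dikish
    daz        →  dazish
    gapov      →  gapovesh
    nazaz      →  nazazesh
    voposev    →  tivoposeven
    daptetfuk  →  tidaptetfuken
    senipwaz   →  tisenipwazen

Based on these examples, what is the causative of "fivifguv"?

daz and nazaz both end in -z yet inflect differently (dazish, nazazesh), so the final letter is not what conditions the rule; the number of vowels is.
"fivifguv" has 3 vowels. The stems with 3 vowels (voposev → tivoposeven, daptetfuk → tidaptetfuken, senipwaz → tisenipwazen) add ti- … -en around the stem.
The other patterns: stems with 1 vowel add -ish; stems with 2 vowels add -esh.
So fivifguv → tifivifguven.

tifivifguven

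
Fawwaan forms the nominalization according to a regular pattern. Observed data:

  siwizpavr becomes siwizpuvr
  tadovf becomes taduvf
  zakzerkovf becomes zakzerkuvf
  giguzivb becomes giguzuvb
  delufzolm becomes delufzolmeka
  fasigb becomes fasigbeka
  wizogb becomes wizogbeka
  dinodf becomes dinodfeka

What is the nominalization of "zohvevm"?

zohvuvm

giguzivb and fasigb both end in -b yet inflect differently (giguzuvb, fasigbeka), so the final letter is not what conditions the rule; the second-to-last letter is.
"zohvevm" has second-to-last letter 'v'. The stems whose second-to-last letter is 'v' (siwizpavr → siwizpuvr, tadovf → taduvf, zakzerkovf → zakzerkuvf) change the last vowel to 'u'.
So zohvevm → zohvuvm.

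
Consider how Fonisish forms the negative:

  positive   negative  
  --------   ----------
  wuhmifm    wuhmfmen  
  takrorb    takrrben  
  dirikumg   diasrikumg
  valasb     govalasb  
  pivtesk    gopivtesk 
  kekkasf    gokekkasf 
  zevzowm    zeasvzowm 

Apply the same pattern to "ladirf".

ladrfen

zevzowm and wuhmifm both end in -m yet inflect differently (zeasvzowm, wuhmfmen), so the final letter is not what conditions the rule; the second-to-last letter is.
"ladirf" has second-to-last letter 'r'. The one such stem in the data (takrorb → takrrben) deletes the last vowel and adds -en (as does wuhmifm), so the same rule applies.
So ladirf → ladrfen.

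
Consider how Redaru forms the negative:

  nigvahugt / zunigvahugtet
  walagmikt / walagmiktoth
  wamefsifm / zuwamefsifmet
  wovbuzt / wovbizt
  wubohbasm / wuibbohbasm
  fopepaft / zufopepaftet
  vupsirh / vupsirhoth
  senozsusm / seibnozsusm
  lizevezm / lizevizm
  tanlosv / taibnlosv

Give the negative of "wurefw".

zuwurefwet

wovbuzt and walagmikt both end in -t yet inflect differently (wovbizt, walagmiktoth), so the final letter is not what conditions the rule; the second-to-last letter is.
"wurefw" has second-to-last letter 'f'. The stems whose second-to-last letter is 'f' (wamefsifm → zuwamefsifmet, fopepaft → zufopepaftet) add zu- … -et around the stem.
The other patterns: stems whose second-to-last letter is 'z' change the last vowel to 'i'; stems whose second-to-last letter is 'k' or 'r' add -oth; stems whose second-to-last letter is 's' insert -ib- after the first vowel.
So wurefw → zuwurefwet.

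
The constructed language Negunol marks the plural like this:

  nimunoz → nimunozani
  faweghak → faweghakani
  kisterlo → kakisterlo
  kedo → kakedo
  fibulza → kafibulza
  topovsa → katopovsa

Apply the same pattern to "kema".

nimunoz and kisterlo both have last vowel 'o' yet inflect differently (nimunozani, kakisterlo), so the last vowel is not what conditions the rule; whether the stem ends in a vowel or a consonant is.
"kema" ends in a vowel. The stems ending in a vowel (kisterlo → kakisterlo, kedo → kakedo, fibulza → kafibulza) add the prefix ka-.
So kema → kakema.

kakema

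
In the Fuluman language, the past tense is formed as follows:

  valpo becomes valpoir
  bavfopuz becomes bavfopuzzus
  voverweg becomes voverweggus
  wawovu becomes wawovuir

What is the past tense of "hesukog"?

"hesukog" ends in a consonant. The stems ending in a consonant (bavfopuz → bavfopuzzus, voverweg → voverweggus) double the final consonant and add -us.
The other pattern: stems ending in a vowel add -ir.
So hesukog → hesukoggus.

hesukoggus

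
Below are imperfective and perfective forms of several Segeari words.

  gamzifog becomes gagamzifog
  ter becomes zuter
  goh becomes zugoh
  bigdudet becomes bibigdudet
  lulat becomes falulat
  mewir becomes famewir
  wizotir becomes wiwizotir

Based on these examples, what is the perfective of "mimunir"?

mimimunir

"mimunir" has 3 vowels. The stems with 3 vowels (bigdudet → bibigdudet, gamzifog → gagamzifog, wizotir → wiwizotir) repeat the first consonant+vowel as a prefix.
The other patterns: stems with 1 vowel add the prefix zu-; stems with 2 vowels add the prefix fa-.
So mimunir → mimimunir.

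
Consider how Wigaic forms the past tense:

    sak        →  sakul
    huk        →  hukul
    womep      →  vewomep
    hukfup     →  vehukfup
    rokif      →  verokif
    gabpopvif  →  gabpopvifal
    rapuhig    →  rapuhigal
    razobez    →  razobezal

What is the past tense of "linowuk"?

rokif and gabpopvif both end in -f yet inflect differently (verokif, gabpopvifal), so the final letter is not what conditions the rule; the number of vowels is.
"linowuk" has 3 vowels. The stems with 3 vowels (gabpopvif → gabpopvifal, rapuhig → rapuhigal, razobez → razobezal) add -al.
The other patterns: stems with 1 vowel add -ul; stems with 2 vowels add the prefix ve-.
So linowuk → linowukal.

linowukal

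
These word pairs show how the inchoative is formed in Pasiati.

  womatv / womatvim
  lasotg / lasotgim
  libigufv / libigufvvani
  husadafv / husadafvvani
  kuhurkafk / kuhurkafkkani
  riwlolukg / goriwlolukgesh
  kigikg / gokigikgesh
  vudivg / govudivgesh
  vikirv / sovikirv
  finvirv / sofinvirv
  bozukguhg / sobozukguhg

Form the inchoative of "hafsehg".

womatv and libigufv both end in -v yet inflect differently (womatvim, libigufvvani), so the final letter is not what conditions the rule; the second-to-last letter is.
"hafsehg" has second-to-last letter 'h'. The one such stem in the data (bozukguhg → sobozukguhg) adds the prefix so-, so the same rule applies.
So hafsehg → sohafsehg.

sohafsehg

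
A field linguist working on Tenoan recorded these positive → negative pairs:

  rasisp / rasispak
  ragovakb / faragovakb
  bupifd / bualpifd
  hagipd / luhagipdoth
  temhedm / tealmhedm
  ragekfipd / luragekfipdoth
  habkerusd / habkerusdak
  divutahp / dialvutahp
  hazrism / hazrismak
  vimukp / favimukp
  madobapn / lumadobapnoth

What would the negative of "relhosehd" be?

rasisp and vimukp both end in -p yet inflect differently (rasispak, favimukp), so the final letter is not what conditions the rule; the second-to-last letter is.
"relhosehd" has second-to-last letter 'h'. The one such stem in the data (divutahp → dialvutahp) inserts -al- after the first vowel (as do temhedm, bupifd), so the same rule applies.
So relhosehd → reallhosehd.

reallhosehd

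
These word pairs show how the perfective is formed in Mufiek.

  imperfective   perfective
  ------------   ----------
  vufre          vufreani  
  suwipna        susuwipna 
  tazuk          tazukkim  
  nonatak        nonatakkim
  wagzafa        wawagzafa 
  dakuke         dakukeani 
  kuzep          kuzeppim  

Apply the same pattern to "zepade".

zepadeani

vufre and kuzep both have last vowel 'e' yet inflect differently (vufreani, kuzeppim), so the last vowel is not what conditions the rule; the final letter is.
"zepade" ends in -e. The stems ending in -e (vufre → vufreani, dakuke → dakukeani) add -ani.
So zepade → zepadeani.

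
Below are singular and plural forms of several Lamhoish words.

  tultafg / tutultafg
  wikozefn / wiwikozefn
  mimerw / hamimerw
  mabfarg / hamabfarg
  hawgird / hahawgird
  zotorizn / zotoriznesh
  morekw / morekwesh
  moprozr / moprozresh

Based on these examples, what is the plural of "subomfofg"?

"subomfofg" has second-to-last letter 'f'. The stems whose second-to-last letter is 'f' (tultafg → tutultafg, wikozefn → wiwikozefn) repeat the first consonant+vowel as a prefix.
So subomfofg → susubomfofg.

susubomfofg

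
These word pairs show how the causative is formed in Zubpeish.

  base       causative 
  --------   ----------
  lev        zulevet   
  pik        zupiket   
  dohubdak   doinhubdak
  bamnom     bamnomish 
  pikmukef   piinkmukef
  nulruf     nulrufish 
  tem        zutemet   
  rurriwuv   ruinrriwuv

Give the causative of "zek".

tem and bamnom both end in -m yet inflect differently (zutemet, bamnomish), so the final letter is not what conditions the rule; the number of vowels is.
"zek" has 1 vowel. The stems with 1 vowel (lev → zulevet, pik → zupiket, tem → zutemet) add zu- … -et around the stem.
So zek → zuzeket.

zuzeket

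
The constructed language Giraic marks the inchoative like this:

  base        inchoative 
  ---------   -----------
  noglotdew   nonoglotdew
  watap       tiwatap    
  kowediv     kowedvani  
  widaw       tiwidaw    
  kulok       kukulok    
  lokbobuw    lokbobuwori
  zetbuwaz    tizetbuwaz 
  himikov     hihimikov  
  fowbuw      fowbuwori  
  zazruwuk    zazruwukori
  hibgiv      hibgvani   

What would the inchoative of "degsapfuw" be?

degsapfuwori

widaw and noglotdew both end in -w yet inflect differently (tiwidaw, nonoglotdew), so the final letter is not what conditions the rule; the last vowel is.
"degsapfuw" has last vowel 'u'. The stems whose last vowel is 'u' (lokbobuw → lokbobuwori, fowbuw → fowbuwori, zazruwuk → zazruwukori) add -ori.
So degsapfuw → degsapfuwori.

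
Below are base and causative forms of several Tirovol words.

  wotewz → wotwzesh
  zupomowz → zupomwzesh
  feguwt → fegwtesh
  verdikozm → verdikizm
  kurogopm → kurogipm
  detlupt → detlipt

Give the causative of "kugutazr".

"kugutazr" has second-to-last letter 'z'. The one such stem in the data (verdikozm → verdikizm) changes the last vowel to 'i' (as do kurogopm, detlupt), so the same rule applies.
So kugutazr → kugutizr.

kugutizr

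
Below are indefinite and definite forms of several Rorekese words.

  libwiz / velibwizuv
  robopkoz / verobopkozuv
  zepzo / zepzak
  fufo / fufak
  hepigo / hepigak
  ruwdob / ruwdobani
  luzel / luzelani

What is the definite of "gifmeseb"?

robopkoz and zepzo both have last vowel 'o' yet inflect differently (verobopkozuv, zepzak), so the last vowel is not what conditions the rule; the final letter is.
"gifmeseb" ends in -b. The one such stem in the data (ruwdob → ruwdobani) adds -ani, so the same rule applies.
So gifmeseb → gifmesebani.

gifmesebani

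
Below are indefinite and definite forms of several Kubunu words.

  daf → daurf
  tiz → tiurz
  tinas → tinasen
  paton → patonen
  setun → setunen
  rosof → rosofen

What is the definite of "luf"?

luurf

daf and rosof both end in -f yet inflect differently (daurf, rosofen), so the final letter is not what conditions the rule; the number of vowels is.
"luf" has 1 vowel. The stems with 1 vowel (daf → daurf, tiz → tiurz) insert -ur- after the first vowel.
The other pattern: stems with 2 vowels add -en.
So luf → luurf.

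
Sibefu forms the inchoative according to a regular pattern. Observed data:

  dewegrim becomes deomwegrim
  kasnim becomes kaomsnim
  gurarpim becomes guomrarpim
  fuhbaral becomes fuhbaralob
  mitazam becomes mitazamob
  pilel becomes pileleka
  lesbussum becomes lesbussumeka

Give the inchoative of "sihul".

sihuleka

dewegrim and mitazam both end in -m yet inflect differently (deomwegrim, mitazamob), so the final letter is not what conditions the rule; the last vowel is.
"sihul" has last vowel 'u'. The one such stem in the data (lesbussum → lesbussumeka) adds -eka, so the same rule applies.
So sihul → sihuleka.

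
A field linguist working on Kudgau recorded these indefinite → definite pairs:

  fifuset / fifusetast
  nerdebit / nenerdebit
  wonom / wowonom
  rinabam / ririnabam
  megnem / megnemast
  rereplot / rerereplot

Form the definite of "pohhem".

fifuset and rereplot both end in -t yet inflect differently (fifusetast, rerereplot), so the final letter is not what conditions the rule; the last vowel is.
"pohhem" has last vowel 'e'. The stems whose last vowel is 'e' (megnem → megnemast, fifuset → fifusetast) add -ast.
So pohhem → pohhemast.

pohhemast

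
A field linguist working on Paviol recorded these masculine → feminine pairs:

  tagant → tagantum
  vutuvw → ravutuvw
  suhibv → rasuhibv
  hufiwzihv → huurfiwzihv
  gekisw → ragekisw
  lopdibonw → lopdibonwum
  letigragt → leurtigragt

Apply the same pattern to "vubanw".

"vubanw" has second-to-last letter 'n'. The stems whose second-to-last letter is 'n' (tagant → tagantum, lopdibonw → lopdibonwum) add -um.
The other patterns: stems whose second-to-last letter is 'g' or 'h' insert -ur- after the first vowel; stems whose second-to-last letter is 'b', 's' or 'v' add the prefix ra-.
So vubanw → vubanwum.

vubanwum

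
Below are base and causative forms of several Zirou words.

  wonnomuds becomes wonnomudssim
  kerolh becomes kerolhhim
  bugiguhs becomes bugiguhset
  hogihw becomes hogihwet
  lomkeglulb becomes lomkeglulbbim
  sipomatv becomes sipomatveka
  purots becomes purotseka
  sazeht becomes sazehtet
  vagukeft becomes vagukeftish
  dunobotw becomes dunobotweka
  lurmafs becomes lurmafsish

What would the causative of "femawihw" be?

femawihwet

"femawihw" has second-to-last letter 'h'. The stems whose second-to-last letter is 'h' (sazeht → sazehtet, hogihw → hogihwet, bugiguhs → bugiguhset) add -et.
So femawihw → femawihwet.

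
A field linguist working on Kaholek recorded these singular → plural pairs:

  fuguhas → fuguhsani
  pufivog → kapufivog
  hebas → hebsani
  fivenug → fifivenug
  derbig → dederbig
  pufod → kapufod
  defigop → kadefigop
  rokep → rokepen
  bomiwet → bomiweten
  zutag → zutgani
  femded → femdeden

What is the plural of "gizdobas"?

gizdobsani

"gizdobas" has last vowel 'a'. The stems whose last vowel is 'a' (hebas → hebsani, fuguhas → fuguhsani, zutag → zutgani) delete the last vowel and add -ani.
So gizdobas → gizdobsani.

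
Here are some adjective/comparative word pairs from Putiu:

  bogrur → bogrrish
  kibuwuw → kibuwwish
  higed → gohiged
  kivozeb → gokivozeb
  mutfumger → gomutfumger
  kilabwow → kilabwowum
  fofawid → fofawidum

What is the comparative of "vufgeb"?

bogrur and mutfumger both end in -r yet inflect differently (bogrrish, gomutfumger), so the final letter is not what conditions the rule; the last vowel is.
"vufgeb" has last vowel 'e'. The stems whose last vowel is 'e' (higed → gohiged, kivozeb → gokivozeb, mutfumger → gomutfumger) add the prefix go-.
So vufgeb → govufgeb.

govufgeb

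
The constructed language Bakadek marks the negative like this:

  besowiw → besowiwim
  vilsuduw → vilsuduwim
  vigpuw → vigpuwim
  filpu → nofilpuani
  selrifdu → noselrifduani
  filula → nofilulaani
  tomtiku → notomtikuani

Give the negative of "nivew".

nivewim

vilsuduw and filpu both have last vowel 'u' yet inflect differently (vilsuduwim, nofilpuani), so the last vowel is not what conditions the rule; the final letter is.
"nivew" ends in -w. The stems ending in -w (besowiw → besowiwim, vilsuduw → vilsuduwim, vigpuw → vigpuwim) add -im.
The other pattern: stems ending in -a or -u add no- … -ani around the stem.
So nivew → nivewim.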